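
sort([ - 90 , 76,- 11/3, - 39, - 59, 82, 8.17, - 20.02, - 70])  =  [ - 90, - 70,-59, - 39,-20.02, - 11/3,8.17,76,82 ] 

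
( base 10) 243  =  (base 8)363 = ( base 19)cf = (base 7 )465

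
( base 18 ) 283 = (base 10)795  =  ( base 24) 193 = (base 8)1433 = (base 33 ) O3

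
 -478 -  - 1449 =971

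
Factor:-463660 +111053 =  - 352607 = - 352607^1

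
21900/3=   7300 = 7300.00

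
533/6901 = 533/6901 = 0.08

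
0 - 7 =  - 7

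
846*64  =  54144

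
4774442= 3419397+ 1355045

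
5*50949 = 254745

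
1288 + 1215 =2503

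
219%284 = 219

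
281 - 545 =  - 264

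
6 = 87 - 81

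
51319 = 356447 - 305128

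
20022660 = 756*26485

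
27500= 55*500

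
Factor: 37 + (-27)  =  2^1*5^1= 10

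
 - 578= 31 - 609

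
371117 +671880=1042997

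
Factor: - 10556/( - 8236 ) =91/71 = 7^1*13^1*71^( - 1 ) 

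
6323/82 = 6323/82= 77.11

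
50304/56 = 898 + 2/7 = 898.29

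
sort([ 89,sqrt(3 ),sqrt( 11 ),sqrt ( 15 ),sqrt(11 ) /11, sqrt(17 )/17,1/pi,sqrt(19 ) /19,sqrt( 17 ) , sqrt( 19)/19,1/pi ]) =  [ sqrt ( 19)/19,sqrt(19 ) /19, sqrt(17 ) /17,sqrt(11) /11,1/pi,1/pi, sqrt(3 ),sqrt( 11 ),sqrt( 15), sqrt(17 ),89]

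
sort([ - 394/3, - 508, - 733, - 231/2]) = [- 733, -508, - 394/3, - 231/2] 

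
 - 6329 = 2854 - 9183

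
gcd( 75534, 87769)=1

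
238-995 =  - 757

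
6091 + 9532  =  15623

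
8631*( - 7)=- 60417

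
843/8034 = 281/2678 = 0.10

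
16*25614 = 409824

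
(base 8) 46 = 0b100110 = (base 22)1G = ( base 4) 212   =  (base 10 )38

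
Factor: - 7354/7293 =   -  2^1*3^ ( - 1)*11^(-1)*13^( - 1)*17^( - 1)*3677^1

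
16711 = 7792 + 8919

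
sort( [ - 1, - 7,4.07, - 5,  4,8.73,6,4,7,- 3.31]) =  [-7,-5,  -  3.31, - 1,4, 4,4.07,6,7, 8.73] 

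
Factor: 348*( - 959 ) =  - 2^2 * 3^1 * 7^1*29^1 * 137^1=-333732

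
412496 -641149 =-228653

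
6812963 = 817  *8339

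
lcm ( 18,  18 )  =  18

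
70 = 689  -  619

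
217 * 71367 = 15486639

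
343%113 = 4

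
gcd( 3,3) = 3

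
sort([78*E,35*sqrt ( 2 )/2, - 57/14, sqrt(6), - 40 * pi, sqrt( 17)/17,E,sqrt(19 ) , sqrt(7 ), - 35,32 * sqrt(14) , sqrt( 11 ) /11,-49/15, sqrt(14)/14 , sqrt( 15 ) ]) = [-40* pi, - 35, - 57/14,  -  49/15,  sqrt( 17 )/17,  sqrt( 14)/14, sqrt( 11)/11,sqrt (6) , sqrt(7 ), E, sqrt ( 15), sqrt( 19 ),35*sqrt( 2)/2 , 32 * sqrt ( 14 ),78*  E]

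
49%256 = 49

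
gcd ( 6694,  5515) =1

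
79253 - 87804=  -8551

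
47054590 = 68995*682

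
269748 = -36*(-7493) 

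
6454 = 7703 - 1249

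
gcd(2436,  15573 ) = 87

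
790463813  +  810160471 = 1600624284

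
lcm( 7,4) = 28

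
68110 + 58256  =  126366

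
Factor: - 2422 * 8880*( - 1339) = 2^5 * 3^1*5^1*7^1*13^1*37^1*103^1*173^1 = 28798355040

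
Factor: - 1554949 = -11^1 * 141359^1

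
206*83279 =17155474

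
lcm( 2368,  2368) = 2368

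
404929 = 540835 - 135906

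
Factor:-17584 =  - 2^4*7^1 * 157^1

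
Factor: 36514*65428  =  2^3*11^1*1487^1*18257^1 = 2389037992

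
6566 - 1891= 4675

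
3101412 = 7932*391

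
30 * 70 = 2100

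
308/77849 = 308/77849 = 0.00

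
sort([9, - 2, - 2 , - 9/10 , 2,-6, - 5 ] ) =[ - 6, - 5, - 2, - 2, - 9/10 , 2,9] 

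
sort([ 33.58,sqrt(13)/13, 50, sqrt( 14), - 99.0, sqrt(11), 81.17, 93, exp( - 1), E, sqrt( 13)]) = [ - 99.0,sqrt( 13) /13,exp( - 1),E, sqrt(11), sqrt( 13), sqrt(14), 33.58, 50, 81.17,93]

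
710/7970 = 71/797 = 0.09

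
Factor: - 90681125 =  - 5^3*725449^1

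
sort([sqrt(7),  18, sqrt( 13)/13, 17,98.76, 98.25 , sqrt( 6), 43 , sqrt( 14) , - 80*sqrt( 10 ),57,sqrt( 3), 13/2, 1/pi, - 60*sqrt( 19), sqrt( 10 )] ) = [ - 60*sqrt( 19), - 80*sqrt( 10), sqrt( 13)/13 , 1/pi, sqrt( 3),  sqrt (6), sqrt( 7 ),sqrt( 10),sqrt( 14), 13/2,17, 18,  43, 57, 98.25 , 98.76]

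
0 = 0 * 3642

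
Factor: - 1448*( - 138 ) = 2^4* 3^1*23^1* 181^1  =  199824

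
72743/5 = 14548 + 3/5 = 14548.60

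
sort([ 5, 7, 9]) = [ 5,7,9 ]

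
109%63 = 46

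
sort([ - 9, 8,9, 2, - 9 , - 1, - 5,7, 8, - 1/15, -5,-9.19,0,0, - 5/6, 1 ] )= [ - 9.19,- 9, - 9, - 5,-5 , -1,-5/6, - 1/15  ,  0 , 0,  1,2,7 , 8,  8,  9]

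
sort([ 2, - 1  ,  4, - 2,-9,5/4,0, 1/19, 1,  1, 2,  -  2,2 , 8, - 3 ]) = [ - 9, - 3, - 2, - 2,  -  1,0,1/19,1,1,5/4,  2,2, 2,4, 8]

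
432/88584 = 18/3691 = 0.00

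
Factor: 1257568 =2^5*13^1*3023^1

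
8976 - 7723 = 1253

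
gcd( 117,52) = 13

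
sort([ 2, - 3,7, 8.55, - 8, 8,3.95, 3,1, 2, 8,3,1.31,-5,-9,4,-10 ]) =[ - 10,-9 , - 8 , - 5, - 3, 1,1.31 , 2,2, 3,3, 3.95, 4, 7,8,8, 8.55]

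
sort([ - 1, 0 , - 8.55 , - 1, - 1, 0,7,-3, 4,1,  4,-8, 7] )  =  [  -  8.55, - 8, - 3, - 1, - 1,-1, 0, 0, 1,  4,  4, 7,  7 ] 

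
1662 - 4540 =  - 2878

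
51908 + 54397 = 106305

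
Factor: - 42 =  - 2^1 * 3^1*7^1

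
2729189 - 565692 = 2163497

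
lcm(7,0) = 0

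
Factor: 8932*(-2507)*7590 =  - 169959257160   =  -2^3*3^1 * 5^1*7^1 * 11^2 * 23^2 * 29^1*109^1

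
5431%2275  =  881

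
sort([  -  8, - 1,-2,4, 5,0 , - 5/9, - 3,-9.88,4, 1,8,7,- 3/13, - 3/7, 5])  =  [ - 9.88, - 8, -3, - 2 , - 1, - 5/9, - 3/7,-3/13, 0, 1, 4, 4,  5, 5,7, 8 ] 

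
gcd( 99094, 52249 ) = 1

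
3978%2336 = 1642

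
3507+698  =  4205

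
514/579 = 514/579= 0.89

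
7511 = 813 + 6698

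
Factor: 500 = 2^2*5^3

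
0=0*53572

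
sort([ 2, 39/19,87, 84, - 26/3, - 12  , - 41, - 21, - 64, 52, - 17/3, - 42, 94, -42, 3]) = [ - 64 ,-42, - 42,-41,-21, - 12, - 26/3, - 17/3, 2, 39/19,3 , 52,84 , 87, 94 ]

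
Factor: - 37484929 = -19^1*1972891^1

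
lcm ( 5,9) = 45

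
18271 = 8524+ 9747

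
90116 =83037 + 7079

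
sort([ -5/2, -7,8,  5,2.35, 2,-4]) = [- 7,-4,  -  5/2,  2,2.35,5,8 ]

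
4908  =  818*6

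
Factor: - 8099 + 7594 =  - 5^1*101^1 = -  505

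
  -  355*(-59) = 20945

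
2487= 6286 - 3799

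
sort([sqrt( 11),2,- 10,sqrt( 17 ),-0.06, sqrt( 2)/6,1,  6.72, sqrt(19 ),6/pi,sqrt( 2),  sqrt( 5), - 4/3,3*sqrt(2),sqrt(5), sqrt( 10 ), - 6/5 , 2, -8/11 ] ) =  [-10,-4/3, -6/5, - 8/11, - 0.06, sqrt ( 2)/6, 1,sqrt(2 ), 6/pi,2,2,sqrt( 5) , sqrt(5) , sqrt ( 10),sqrt(11 ) , sqrt( 17), 3 * sqrt ( 2), sqrt(19), 6.72]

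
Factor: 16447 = 16447^1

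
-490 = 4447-4937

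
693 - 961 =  - 268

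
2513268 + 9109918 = 11623186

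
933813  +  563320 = 1497133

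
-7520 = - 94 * 80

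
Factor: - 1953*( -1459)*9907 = 28229273289= 3^2 * 7^1 * 31^1*1459^1  *  9907^1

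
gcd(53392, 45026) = 94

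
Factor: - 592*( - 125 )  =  74000 = 2^4*5^3*37^1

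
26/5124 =13/2562= 0.01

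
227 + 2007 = 2234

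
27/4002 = 9/1334 = 0.01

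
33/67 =33/67 = 0.49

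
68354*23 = 1572142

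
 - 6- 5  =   - 11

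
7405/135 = 1481/27 = 54.85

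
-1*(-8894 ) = 8894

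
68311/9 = 68311/9 = 7590.11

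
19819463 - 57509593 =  - 37690130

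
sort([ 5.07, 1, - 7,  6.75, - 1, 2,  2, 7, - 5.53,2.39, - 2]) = [-7, - 5.53,- 2, - 1, 1,2,2,2.39, 5.07, 6.75,7] 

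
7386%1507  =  1358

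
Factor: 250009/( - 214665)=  - 3^(  -  1) * 5^( - 1 ) * 11^(-1 ) * 29^1*37^1 * 233^1 * 1301^ ( - 1 )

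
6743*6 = 40458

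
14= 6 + 8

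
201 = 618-417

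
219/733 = 219/733 = 0.30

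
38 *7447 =282986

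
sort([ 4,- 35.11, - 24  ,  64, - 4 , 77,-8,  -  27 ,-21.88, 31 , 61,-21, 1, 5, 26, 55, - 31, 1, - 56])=[ - 56, - 35.11, - 31, - 27, - 24,-21.88,-21 ,-8, - 4, 1,1,4,5, 26,31,55,61, 64, 77]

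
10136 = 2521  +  7615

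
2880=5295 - 2415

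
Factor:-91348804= - 2^2*83^1*275147^1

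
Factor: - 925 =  - 5^2*37^1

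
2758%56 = 14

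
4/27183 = 4/27183 = 0.00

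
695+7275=7970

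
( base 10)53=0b110101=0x35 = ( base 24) 25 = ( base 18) 2H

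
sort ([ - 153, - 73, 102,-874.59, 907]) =[ - 874.59, - 153, - 73,102,907 ]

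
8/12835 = 8/12835 = 0.00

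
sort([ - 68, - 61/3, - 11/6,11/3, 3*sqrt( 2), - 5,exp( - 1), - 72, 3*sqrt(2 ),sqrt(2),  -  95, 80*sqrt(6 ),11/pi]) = [ - 95 , - 72, - 68, - 61/3, - 5  , - 11/6,exp ( - 1 ),  sqrt(2 )  ,  11/pi,  11/3, 3*sqrt(2),  3*sqrt( 2),80*sqrt ( 6 )] 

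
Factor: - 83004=  -  2^2*3^1*6917^1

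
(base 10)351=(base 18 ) 119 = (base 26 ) DD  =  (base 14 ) 1B1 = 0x15F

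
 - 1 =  - 1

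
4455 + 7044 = 11499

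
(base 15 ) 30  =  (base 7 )63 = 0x2D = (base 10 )45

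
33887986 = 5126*6611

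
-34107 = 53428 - 87535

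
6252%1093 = 787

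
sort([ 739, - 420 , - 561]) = [ - 561, - 420 , 739 ]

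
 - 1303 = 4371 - 5674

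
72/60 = 6/5  =  1.20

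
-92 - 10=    - 102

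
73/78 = 73/78 = 0.94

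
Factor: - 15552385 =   -  5^1*3110477^1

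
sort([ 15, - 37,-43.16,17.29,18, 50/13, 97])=[- 43.16,-37,50/13, 15,  17.29,18,97]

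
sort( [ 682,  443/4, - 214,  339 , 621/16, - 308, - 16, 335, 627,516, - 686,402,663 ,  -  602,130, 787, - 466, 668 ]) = [ - 686, - 602 , - 466, - 308,- 214 ,  -  16, 621/16, 443/4 , 130, 335,339, 402, 516,627  ,  663 , 668, 682,787]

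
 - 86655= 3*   ( - 28885)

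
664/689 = 664/689= 0.96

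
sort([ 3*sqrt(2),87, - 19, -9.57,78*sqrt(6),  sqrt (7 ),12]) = [ - 19, - 9.57,sqrt( 7), 3*sqrt(2), 12,87,78*sqrt( 6 )] 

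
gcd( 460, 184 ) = 92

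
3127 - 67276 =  - 64149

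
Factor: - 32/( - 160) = 5^(-1 ) = 1/5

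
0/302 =0 = 0.00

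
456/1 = 456 = 456.00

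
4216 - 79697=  - 75481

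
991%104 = 55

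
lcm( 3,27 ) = 27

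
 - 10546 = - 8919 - 1627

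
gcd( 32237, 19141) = 1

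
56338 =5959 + 50379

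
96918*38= 3682884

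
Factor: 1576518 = 2^1*3^1 * 103^1*2551^1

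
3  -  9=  - 6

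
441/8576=441/8576 = 0.05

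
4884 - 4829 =55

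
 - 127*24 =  -3048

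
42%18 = 6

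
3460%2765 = 695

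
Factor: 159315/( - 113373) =-215/153= - 3^( -2 )*5^1 * 17^(-1 ) * 43^1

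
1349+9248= 10597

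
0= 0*752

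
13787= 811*17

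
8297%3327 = 1643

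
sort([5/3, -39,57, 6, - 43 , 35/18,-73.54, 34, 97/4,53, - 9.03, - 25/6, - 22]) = [  -  73.54, - 43,-39, - 22,-9.03, - 25/6, 5/3, 35/18,6,97/4,34 , 53,  57] 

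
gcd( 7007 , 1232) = 77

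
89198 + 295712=384910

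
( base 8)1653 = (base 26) 1a3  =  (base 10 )939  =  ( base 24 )1F3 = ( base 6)4203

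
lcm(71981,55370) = 719810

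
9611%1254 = 833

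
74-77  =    -  3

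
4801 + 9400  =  14201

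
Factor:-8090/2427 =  -10/3=- 2^1*3^( - 1 ) * 5^1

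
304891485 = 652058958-347167473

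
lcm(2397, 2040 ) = 95880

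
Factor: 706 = 2^1*353^1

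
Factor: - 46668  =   - 2^2*3^1 * 3889^1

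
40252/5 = 8050 + 2/5= 8050.40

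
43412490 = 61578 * 705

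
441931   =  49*9019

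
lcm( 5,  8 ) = 40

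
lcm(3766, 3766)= 3766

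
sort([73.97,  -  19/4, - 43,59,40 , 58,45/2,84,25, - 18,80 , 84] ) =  [ - 43, - 18,-19/4,45/2,25,40,58,59,73.97,80,84,84 ] 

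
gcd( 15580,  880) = 20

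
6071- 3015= 3056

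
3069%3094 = 3069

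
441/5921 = 441/5921 = 0.07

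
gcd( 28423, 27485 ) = 1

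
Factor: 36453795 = 3^1*5^1*7^2 *49597^1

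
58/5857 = 58/5857 = 0.01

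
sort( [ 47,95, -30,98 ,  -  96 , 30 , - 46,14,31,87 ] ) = [ - 96, - 46, - 30 , 14, 30,  31,47, 87, 95, 98 ]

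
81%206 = 81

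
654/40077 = 218/13359 = 0.02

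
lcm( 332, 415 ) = 1660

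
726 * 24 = 17424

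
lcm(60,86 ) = 2580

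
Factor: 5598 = 2^1*3^2*311^1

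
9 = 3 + 6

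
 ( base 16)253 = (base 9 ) 731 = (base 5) 4340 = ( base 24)10J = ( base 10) 595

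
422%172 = 78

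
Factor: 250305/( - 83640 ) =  - 2^( - 3) * 11^1*17^( - 1)*  37^1= - 407/136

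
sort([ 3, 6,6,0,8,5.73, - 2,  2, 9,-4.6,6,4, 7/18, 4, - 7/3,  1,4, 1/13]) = [ -4.6 ,-7/3, -2 , 0,1/13, 7/18,1,2,3,4 , 4,4,5.73, 6,6,6, 8, 9 ]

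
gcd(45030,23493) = 3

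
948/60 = 15 + 4/5  =  15.80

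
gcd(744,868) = 124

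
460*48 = 22080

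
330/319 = 1 + 1/29 = 1.03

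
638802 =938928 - 300126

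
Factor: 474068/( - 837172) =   -  29^ ( - 1) * 1031^( - 1 ) *16931^1 = - 16931/29899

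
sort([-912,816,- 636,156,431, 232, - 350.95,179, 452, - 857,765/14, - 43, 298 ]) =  [ -912, - 857 ,  -  636, - 350.95, - 43,  765/14,  156,179,232,  298,431,452, 816]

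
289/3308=289/3308  =  0.09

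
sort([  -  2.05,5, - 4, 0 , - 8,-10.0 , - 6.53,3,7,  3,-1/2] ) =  [-10.0 , - 8,- 6.53, - 4 , - 2.05 , - 1/2, 0, 3,3 , 5 , 7] 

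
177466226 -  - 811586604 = 989052830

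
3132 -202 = 2930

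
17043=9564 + 7479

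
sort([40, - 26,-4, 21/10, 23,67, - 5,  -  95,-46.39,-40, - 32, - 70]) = [ - 95, - 70, - 46.39 , - 40, - 32, - 26, - 5 , - 4,21/10,  23,40,67 ] 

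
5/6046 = 5/6046  =  0.00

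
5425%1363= 1336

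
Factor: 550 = 2^1*5^2*11^1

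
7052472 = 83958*84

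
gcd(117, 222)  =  3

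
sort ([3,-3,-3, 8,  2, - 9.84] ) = [ - 9.84, -3, - 3,2 , 3,8] 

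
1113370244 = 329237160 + 784133084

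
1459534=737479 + 722055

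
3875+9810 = 13685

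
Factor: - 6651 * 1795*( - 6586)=78627257370 = 2^1 * 3^2*5^1*37^1*89^1 * 359^1 * 739^1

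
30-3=27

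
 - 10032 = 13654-23686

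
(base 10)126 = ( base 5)1001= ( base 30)46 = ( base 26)4M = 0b1111110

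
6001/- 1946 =- 4 + 1783/1946 = -3.08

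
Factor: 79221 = 3^1*26407^1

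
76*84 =6384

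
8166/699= 11 + 159/233 = 11.68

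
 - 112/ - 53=112/53 = 2.11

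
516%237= 42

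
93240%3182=962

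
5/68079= 5/68079  =  0.00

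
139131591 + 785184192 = 924315783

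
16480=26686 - 10206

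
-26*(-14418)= 374868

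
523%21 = 19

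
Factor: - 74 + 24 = -50 = - 2^1*5^2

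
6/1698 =1/283  =  0.00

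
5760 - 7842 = -2082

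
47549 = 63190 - 15641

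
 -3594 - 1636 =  - 5230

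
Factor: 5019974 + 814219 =5834193 = 3^1 *587^1*3313^1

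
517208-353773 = 163435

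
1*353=353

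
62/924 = 31/462 = 0.07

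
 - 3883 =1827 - 5710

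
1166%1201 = 1166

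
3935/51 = 77+8/51 = 77.16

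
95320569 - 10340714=84979855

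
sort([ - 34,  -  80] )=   [ - 80, - 34] 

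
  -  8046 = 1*( - 8046)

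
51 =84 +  - 33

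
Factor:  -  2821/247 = - 7^1*19^ (-1 ) * 31^1 = -217/19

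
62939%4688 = 1995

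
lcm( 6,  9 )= 18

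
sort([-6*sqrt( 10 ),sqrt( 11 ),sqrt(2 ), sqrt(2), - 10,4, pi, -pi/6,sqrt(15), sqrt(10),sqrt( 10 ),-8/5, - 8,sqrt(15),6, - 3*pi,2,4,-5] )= [ - 6*sqrt(10 ), - 10, - 3*pi , - 8, - 5,  -  8/5, - pi/6 , sqrt( 2 ),sqrt(2 ), 2, pi,sqrt(10 ),sqrt (10), sqrt( 11),sqrt ( 15), sqrt( 15),4,4,6]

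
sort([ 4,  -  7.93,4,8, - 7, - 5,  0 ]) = [ - 7.93, - 7,  -  5, 0, 4,4,8]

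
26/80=13/40 = 0.33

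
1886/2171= 1886/2171=0.87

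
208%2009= 208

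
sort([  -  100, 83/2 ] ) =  [ - 100, 83/2] 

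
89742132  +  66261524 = 156003656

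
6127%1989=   160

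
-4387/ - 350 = 12 + 187/350= 12.53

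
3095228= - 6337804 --9433032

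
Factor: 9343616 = 2^7*72997^1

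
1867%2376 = 1867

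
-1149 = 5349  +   - 6498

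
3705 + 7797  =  11502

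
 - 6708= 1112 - 7820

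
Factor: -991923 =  - 3^1*330641^1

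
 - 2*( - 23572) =47144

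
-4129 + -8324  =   - 12453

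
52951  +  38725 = 91676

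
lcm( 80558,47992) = 2255624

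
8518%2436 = 1210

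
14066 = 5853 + 8213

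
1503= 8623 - 7120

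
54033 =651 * 83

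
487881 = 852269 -364388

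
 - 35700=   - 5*7140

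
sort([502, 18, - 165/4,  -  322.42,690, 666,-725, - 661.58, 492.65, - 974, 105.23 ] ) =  [-974,-725,-661.58, -322.42,  -  165/4, 18, 105.23 , 492.65,502, 666, 690] 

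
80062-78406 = 1656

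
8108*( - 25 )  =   - 202700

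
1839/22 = 83 + 13/22 = 83.59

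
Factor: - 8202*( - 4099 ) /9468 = 2^( - 1) * 3^(-1 )* 263^(-1)*1367^1 * 4099^1=5603333/1578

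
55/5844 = 55/5844 = 0.01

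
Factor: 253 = 11^1 * 23^1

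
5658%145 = 3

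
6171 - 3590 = 2581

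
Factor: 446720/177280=698/277 = 2^1*277^( - 1 )* 349^1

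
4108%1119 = 751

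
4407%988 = 455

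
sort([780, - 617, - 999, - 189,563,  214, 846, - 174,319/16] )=[  -  999, - 617 ,-189, - 174, 319/16  ,  214,563,780, 846]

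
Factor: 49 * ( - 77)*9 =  - 3^2*7^3 * 11^1 = -33957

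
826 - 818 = 8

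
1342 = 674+668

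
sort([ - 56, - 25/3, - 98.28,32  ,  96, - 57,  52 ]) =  [-98.28, - 57, - 56, - 25/3,  32,  52,  96 ]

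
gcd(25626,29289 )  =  3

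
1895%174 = 155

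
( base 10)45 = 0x2D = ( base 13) 36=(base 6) 113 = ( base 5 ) 140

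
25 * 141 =3525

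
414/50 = 8 + 7/25 = 8.28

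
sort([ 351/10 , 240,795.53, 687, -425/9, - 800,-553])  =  [ - 800, - 553, - 425/9, 351/10,240,  687,795.53]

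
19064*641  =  12220024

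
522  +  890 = 1412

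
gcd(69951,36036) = 21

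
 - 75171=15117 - 90288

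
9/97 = 9/97  =  0.09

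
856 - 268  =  588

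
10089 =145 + 9944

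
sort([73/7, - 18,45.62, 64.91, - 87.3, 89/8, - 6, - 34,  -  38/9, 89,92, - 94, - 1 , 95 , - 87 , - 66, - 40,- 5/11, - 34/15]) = [ - 94, - 87.3, - 87 , - 66, - 40, - 34, - 18, - 6,-38/9,-34/15,  -  1, - 5/11, 73/7, 89/8,45.62 , 64.91,89,92, 95]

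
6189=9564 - 3375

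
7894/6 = 3947/3=1315.67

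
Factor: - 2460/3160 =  - 2^ ( - 1) * 3^1 * 41^1*79^( - 1)  =  - 123/158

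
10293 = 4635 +5658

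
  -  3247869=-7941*409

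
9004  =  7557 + 1447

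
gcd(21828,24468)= 12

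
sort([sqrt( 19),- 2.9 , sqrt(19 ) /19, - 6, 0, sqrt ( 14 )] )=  [ - 6,- 2.9, 0,  sqrt( 19)/19,sqrt( 14),sqrt (19 )]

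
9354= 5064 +4290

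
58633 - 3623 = 55010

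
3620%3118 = 502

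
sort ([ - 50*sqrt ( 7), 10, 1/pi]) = [ - 50*sqrt( 7),  1/pi,  10]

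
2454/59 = 2454/59  =  41.59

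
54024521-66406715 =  - 12382194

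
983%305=68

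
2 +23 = 25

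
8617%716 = 25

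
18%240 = 18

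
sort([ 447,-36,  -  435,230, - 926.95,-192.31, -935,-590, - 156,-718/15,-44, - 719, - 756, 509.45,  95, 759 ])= [ - 935,- 926.95, - 756,-719, - 590,-435, -192.31, - 156, - 718/15, - 44 , - 36,95,230 , 447,509.45,759 ]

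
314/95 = 3 +29/95 = 3.31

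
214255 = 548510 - 334255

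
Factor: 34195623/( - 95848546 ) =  -2^(  -  1 )*3^1 * 7^1 * 11^1*179^1 * 733^( - 1 )*827^1 * 65381^( - 1 ) 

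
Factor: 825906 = 2^1*3^1*179^1*769^1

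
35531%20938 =14593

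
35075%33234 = 1841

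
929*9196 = 8543084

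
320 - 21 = 299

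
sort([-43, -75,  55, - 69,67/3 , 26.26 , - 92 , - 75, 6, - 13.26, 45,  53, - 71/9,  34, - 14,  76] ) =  [ - 92, - 75,-75, - 69, - 43 ,-14 , - 13.26, - 71/9,6,67/3,  26.26,34 , 45, 53, 55,76 ] 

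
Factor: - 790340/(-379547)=860/413 = 2^2*5^1*7^( - 1)*43^1*59^( - 1 ) 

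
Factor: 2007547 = 17^1 * 269^1*439^1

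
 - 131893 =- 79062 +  - 52831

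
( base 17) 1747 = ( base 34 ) 627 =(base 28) 8qb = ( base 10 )7011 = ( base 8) 15543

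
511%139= 94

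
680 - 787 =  - 107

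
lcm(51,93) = 1581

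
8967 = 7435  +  1532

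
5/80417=5/80417 = 0.00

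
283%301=283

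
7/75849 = 7/75849  =  0.00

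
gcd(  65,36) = 1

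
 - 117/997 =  - 117/997 = - 0.12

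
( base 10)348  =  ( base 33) ai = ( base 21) gc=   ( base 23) F3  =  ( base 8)534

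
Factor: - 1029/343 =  - 3  =  - 3^1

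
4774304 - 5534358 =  - 760054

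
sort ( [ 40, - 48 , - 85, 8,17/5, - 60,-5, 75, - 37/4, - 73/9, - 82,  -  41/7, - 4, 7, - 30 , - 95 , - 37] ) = [ -95, - 85, - 82, - 60, - 48, - 37,-30, - 37/4, - 73/9, - 41/7, - 5, - 4, 17/5,7, 8 , 40, 75]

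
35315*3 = 105945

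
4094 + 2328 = 6422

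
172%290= 172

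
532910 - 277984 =254926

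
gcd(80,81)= 1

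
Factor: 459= 3^3*17^1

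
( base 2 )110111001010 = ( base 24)632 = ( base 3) 11211202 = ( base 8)6712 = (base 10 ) 3530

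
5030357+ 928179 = 5958536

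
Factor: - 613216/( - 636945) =2^5*3^( - 1)*5^( - 1) * 19163^1*42463^ ( - 1)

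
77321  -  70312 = 7009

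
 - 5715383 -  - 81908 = -5633475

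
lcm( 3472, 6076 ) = 24304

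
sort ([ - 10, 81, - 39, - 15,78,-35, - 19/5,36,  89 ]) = [ - 39,  -  35, - 15, - 10, - 19/5 , 36, 78, 81,89]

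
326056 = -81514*( - 4) 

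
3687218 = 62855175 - 59167957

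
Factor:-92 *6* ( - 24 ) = 2^6 * 3^2*23^1= 13248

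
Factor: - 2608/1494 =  - 2^3*3^( - 2)*83^ ( - 1)*163^1 = - 1304/747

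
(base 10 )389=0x185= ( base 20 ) j9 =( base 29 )dc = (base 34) BF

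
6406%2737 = 932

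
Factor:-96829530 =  - 2^1*3^1* 5^1*7^1*461093^1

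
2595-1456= 1139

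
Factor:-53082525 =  - 3^1*5^2*707767^1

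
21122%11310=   9812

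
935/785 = 1  +  30/157 = 1.19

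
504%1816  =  504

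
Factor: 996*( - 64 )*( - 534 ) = 2^9 * 3^2*83^1 *89^1 = 34039296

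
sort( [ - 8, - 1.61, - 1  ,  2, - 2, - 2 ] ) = [ - 8, - 2, - 2, - 1.61,-1, 2 ] 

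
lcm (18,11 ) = 198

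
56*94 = 5264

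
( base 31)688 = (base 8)13606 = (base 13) 2983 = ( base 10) 6022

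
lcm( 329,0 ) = 0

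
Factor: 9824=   2^5*307^1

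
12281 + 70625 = 82906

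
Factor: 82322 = 2^1*41161^1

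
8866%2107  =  438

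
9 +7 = 16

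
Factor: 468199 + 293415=2^1*7^1*54401^1 = 761614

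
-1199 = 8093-9292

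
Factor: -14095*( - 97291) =1371316645 = 5^1*17^1*59^1*97^1 * 2819^1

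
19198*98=1881404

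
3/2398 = 3/2398  =  0.00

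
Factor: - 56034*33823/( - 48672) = 105290999/2704 = 2^( - 4 )*11^1 * 13^ ( - 2)*149^1*227^1*283^1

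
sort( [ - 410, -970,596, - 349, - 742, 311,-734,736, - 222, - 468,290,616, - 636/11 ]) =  [ - 970, - 742,  -  734 ,-468 , - 410, - 349, - 222,  -  636/11  ,  290,311, 596,616,  736 ]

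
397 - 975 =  - 578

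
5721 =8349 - 2628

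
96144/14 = 48072/7 = 6867.43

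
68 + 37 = 105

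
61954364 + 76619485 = 138573849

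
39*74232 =2895048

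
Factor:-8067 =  - 3^1*2689^1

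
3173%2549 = 624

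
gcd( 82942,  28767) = 1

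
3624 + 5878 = 9502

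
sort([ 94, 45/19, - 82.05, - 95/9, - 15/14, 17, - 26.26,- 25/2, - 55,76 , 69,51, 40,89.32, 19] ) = [ - 82.05, - 55, - 26.26, - 25/2, - 95/9, - 15/14, 45/19, 17, 19, 40, 51,69,76, 89.32,  94] 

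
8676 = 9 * 964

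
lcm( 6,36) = 36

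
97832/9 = 10870+ 2/9 =10870.22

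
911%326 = 259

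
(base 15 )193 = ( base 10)363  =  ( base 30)C3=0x16b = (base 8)553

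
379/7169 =379/7169= 0.05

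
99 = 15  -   - 84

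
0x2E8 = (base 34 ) LU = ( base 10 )744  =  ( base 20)1H4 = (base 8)1350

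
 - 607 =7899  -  8506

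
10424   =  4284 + 6140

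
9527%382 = 359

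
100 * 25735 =2573500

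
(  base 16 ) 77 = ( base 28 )47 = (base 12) 9b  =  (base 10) 119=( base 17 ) 70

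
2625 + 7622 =10247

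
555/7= 79 + 2/7 = 79.29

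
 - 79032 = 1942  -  80974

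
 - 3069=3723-6792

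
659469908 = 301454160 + 358015748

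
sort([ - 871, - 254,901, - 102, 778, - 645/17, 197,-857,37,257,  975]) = [-871, - 857, - 254, - 102,-645/17,37, 197, 257, 778, 901, 975 ]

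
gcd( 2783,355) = 1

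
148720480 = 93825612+54894868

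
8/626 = 4/313 =0.01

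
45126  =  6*7521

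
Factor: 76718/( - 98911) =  - 2^1*89^1*431^1*98911^( - 1 ) 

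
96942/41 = 2364 + 18/41 = 2364.44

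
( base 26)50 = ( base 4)2002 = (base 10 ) 130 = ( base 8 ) 202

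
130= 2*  65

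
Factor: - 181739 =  - 181739^1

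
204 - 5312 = - 5108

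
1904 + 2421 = 4325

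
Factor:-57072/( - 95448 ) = 2^1*29^1*97^( - 1 ) = 58/97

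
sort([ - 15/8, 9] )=[ - 15/8,  9]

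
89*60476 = 5382364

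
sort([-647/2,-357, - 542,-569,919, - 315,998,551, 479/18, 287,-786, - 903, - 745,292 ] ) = [ - 903, - 786, - 745, - 569, - 542, - 357, - 647/2, - 315, 479/18, 287 , 292 , 551, 919,  998 ]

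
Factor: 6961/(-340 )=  - 2^( - 2 )*5^( - 1 )*17^( - 1)*6961^1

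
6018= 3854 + 2164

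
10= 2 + 8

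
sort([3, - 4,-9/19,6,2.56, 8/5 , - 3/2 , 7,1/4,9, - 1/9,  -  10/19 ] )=[ - 4, - 3/2, - 10/19, - 9/19,-1/9,1/4,8/5,2.56,3,6,7,9 ]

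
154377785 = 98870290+55507495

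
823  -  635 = 188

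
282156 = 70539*4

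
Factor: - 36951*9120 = - 336993120=- 2^5*3^2*5^1 * 19^1*109^1*113^1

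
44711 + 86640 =131351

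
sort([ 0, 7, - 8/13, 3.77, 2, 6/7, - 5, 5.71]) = [ - 5,-8/13, 0,6/7, 2,3.77, 5.71, 7]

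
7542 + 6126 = 13668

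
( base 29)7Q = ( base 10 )229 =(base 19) c1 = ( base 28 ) 85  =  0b11100101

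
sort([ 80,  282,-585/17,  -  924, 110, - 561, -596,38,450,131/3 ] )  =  [ - 924, - 596, - 561, - 585/17,  38, 131/3,80,110,282, 450]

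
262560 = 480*547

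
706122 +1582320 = 2288442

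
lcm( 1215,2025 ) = 6075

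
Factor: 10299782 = 2^1*5149891^1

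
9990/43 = 9990/43 = 232.33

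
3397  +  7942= 11339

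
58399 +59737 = 118136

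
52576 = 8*6572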